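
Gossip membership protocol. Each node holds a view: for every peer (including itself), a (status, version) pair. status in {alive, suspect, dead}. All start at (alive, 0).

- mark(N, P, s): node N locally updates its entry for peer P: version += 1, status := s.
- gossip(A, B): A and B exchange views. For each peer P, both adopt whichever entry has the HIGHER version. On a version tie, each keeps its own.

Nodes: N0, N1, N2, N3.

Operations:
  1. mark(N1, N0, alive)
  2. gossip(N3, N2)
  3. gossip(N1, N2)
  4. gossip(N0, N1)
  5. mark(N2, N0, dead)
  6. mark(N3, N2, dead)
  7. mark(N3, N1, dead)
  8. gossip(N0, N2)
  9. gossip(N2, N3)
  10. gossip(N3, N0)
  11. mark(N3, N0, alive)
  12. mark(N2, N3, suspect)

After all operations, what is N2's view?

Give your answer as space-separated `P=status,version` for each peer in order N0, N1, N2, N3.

Op 1: N1 marks N0=alive -> (alive,v1)
Op 2: gossip N3<->N2 -> N3.N0=(alive,v0) N3.N1=(alive,v0) N3.N2=(alive,v0) N3.N3=(alive,v0) | N2.N0=(alive,v0) N2.N1=(alive,v0) N2.N2=(alive,v0) N2.N3=(alive,v0)
Op 3: gossip N1<->N2 -> N1.N0=(alive,v1) N1.N1=(alive,v0) N1.N2=(alive,v0) N1.N3=(alive,v0) | N2.N0=(alive,v1) N2.N1=(alive,v0) N2.N2=(alive,v0) N2.N3=(alive,v0)
Op 4: gossip N0<->N1 -> N0.N0=(alive,v1) N0.N1=(alive,v0) N0.N2=(alive,v0) N0.N3=(alive,v0) | N1.N0=(alive,v1) N1.N1=(alive,v0) N1.N2=(alive,v0) N1.N3=(alive,v0)
Op 5: N2 marks N0=dead -> (dead,v2)
Op 6: N3 marks N2=dead -> (dead,v1)
Op 7: N3 marks N1=dead -> (dead,v1)
Op 8: gossip N0<->N2 -> N0.N0=(dead,v2) N0.N1=(alive,v0) N0.N2=(alive,v0) N0.N3=(alive,v0) | N2.N0=(dead,v2) N2.N1=(alive,v0) N2.N2=(alive,v0) N2.N3=(alive,v0)
Op 9: gossip N2<->N3 -> N2.N0=(dead,v2) N2.N1=(dead,v1) N2.N2=(dead,v1) N2.N3=(alive,v0) | N3.N0=(dead,v2) N3.N1=(dead,v1) N3.N2=(dead,v1) N3.N3=(alive,v0)
Op 10: gossip N3<->N0 -> N3.N0=(dead,v2) N3.N1=(dead,v1) N3.N2=(dead,v1) N3.N3=(alive,v0) | N0.N0=(dead,v2) N0.N1=(dead,v1) N0.N2=(dead,v1) N0.N3=(alive,v0)
Op 11: N3 marks N0=alive -> (alive,v3)
Op 12: N2 marks N3=suspect -> (suspect,v1)

Answer: N0=dead,2 N1=dead,1 N2=dead,1 N3=suspect,1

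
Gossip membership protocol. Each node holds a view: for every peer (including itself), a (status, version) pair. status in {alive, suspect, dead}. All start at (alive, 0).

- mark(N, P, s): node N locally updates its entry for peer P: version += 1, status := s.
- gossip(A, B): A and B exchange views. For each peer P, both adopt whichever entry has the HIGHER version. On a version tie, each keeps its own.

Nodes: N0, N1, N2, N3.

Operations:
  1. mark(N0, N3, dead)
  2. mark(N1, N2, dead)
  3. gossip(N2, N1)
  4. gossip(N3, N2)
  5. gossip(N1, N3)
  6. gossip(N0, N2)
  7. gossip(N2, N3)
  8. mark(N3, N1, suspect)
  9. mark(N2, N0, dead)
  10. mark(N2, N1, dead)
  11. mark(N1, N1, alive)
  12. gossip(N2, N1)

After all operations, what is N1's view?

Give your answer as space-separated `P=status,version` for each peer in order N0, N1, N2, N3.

Answer: N0=dead,1 N1=alive,1 N2=dead,1 N3=dead,1

Derivation:
Op 1: N0 marks N3=dead -> (dead,v1)
Op 2: N1 marks N2=dead -> (dead,v1)
Op 3: gossip N2<->N1 -> N2.N0=(alive,v0) N2.N1=(alive,v0) N2.N2=(dead,v1) N2.N3=(alive,v0) | N1.N0=(alive,v0) N1.N1=(alive,v0) N1.N2=(dead,v1) N1.N3=(alive,v0)
Op 4: gossip N3<->N2 -> N3.N0=(alive,v0) N3.N1=(alive,v0) N3.N2=(dead,v1) N3.N3=(alive,v0) | N2.N0=(alive,v0) N2.N1=(alive,v0) N2.N2=(dead,v1) N2.N3=(alive,v0)
Op 5: gossip N1<->N3 -> N1.N0=(alive,v0) N1.N1=(alive,v0) N1.N2=(dead,v1) N1.N3=(alive,v0) | N3.N0=(alive,v0) N3.N1=(alive,v0) N3.N2=(dead,v1) N3.N3=(alive,v0)
Op 6: gossip N0<->N2 -> N0.N0=(alive,v0) N0.N1=(alive,v0) N0.N2=(dead,v1) N0.N3=(dead,v1) | N2.N0=(alive,v0) N2.N1=(alive,v0) N2.N2=(dead,v1) N2.N3=(dead,v1)
Op 7: gossip N2<->N3 -> N2.N0=(alive,v0) N2.N1=(alive,v0) N2.N2=(dead,v1) N2.N3=(dead,v1) | N3.N0=(alive,v0) N3.N1=(alive,v0) N3.N2=(dead,v1) N3.N3=(dead,v1)
Op 8: N3 marks N1=suspect -> (suspect,v1)
Op 9: N2 marks N0=dead -> (dead,v1)
Op 10: N2 marks N1=dead -> (dead,v1)
Op 11: N1 marks N1=alive -> (alive,v1)
Op 12: gossip N2<->N1 -> N2.N0=(dead,v1) N2.N1=(dead,v1) N2.N2=(dead,v1) N2.N3=(dead,v1) | N1.N0=(dead,v1) N1.N1=(alive,v1) N1.N2=(dead,v1) N1.N3=(dead,v1)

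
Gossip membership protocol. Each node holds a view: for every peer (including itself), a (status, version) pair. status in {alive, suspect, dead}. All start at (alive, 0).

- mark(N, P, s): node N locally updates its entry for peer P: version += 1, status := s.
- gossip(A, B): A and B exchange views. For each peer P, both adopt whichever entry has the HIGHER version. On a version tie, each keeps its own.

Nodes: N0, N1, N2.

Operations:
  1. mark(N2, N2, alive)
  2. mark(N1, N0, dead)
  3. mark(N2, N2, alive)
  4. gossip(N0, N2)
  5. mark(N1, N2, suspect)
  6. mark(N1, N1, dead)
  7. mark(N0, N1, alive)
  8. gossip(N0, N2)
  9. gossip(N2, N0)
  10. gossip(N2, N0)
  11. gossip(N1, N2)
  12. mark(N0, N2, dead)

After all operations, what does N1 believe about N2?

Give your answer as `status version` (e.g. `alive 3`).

Answer: alive 2

Derivation:
Op 1: N2 marks N2=alive -> (alive,v1)
Op 2: N1 marks N0=dead -> (dead,v1)
Op 3: N2 marks N2=alive -> (alive,v2)
Op 4: gossip N0<->N2 -> N0.N0=(alive,v0) N0.N1=(alive,v0) N0.N2=(alive,v2) | N2.N0=(alive,v0) N2.N1=(alive,v0) N2.N2=(alive,v2)
Op 5: N1 marks N2=suspect -> (suspect,v1)
Op 6: N1 marks N1=dead -> (dead,v1)
Op 7: N0 marks N1=alive -> (alive,v1)
Op 8: gossip N0<->N2 -> N0.N0=(alive,v0) N0.N1=(alive,v1) N0.N2=(alive,v2) | N2.N0=(alive,v0) N2.N1=(alive,v1) N2.N2=(alive,v2)
Op 9: gossip N2<->N0 -> N2.N0=(alive,v0) N2.N1=(alive,v1) N2.N2=(alive,v2) | N0.N0=(alive,v0) N0.N1=(alive,v1) N0.N2=(alive,v2)
Op 10: gossip N2<->N0 -> N2.N0=(alive,v0) N2.N1=(alive,v1) N2.N2=(alive,v2) | N0.N0=(alive,v0) N0.N1=(alive,v1) N0.N2=(alive,v2)
Op 11: gossip N1<->N2 -> N1.N0=(dead,v1) N1.N1=(dead,v1) N1.N2=(alive,v2) | N2.N0=(dead,v1) N2.N1=(alive,v1) N2.N2=(alive,v2)
Op 12: N0 marks N2=dead -> (dead,v3)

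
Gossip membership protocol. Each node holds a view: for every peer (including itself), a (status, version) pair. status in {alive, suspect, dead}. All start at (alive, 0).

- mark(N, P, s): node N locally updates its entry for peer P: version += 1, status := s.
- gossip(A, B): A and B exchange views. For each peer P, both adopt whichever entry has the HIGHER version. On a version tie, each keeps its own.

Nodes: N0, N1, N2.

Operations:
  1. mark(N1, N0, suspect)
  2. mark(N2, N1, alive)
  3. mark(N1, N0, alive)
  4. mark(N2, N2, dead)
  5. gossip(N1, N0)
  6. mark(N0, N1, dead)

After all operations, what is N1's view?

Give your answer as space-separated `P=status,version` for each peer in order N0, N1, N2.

Op 1: N1 marks N0=suspect -> (suspect,v1)
Op 2: N2 marks N1=alive -> (alive,v1)
Op 3: N1 marks N0=alive -> (alive,v2)
Op 4: N2 marks N2=dead -> (dead,v1)
Op 5: gossip N1<->N0 -> N1.N0=(alive,v2) N1.N1=(alive,v0) N1.N2=(alive,v0) | N0.N0=(alive,v2) N0.N1=(alive,v0) N0.N2=(alive,v0)
Op 6: N0 marks N1=dead -> (dead,v1)

Answer: N0=alive,2 N1=alive,0 N2=alive,0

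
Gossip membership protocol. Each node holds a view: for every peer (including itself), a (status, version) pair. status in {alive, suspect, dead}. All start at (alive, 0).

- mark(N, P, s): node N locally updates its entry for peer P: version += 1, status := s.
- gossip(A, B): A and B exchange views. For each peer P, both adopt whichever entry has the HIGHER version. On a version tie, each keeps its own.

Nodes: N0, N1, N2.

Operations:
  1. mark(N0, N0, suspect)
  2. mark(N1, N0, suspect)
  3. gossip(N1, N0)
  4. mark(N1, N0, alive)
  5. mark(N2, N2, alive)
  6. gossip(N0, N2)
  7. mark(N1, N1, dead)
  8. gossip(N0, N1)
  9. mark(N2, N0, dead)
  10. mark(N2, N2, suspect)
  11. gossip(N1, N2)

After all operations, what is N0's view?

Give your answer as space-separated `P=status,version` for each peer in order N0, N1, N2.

Answer: N0=alive,2 N1=dead,1 N2=alive,1

Derivation:
Op 1: N0 marks N0=suspect -> (suspect,v1)
Op 2: N1 marks N0=suspect -> (suspect,v1)
Op 3: gossip N1<->N0 -> N1.N0=(suspect,v1) N1.N1=(alive,v0) N1.N2=(alive,v0) | N0.N0=(suspect,v1) N0.N1=(alive,v0) N0.N2=(alive,v0)
Op 4: N1 marks N0=alive -> (alive,v2)
Op 5: N2 marks N2=alive -> (alive,v1)
Op 6: gossip N0<->N2 -> N0.N0=(suspect,v1) N0.N1=(alive,v0) N0.N2=(alive,v1) | N2.N0=(suspect,v1) N2.N1=(alive,v0) N2.N2=(alive,v1)
Op 7: N1 marks N1=dead -> (dead,v1)
Op 8: gossip N0<->N1 -> N0.N0=(alive,v2) N0.N1=(dead,v1) N0.N2=(alive,v1) | N1.N0=(alive,v2) N1.N1=(dead,v1) N1.N2=(alive,v1)
Op 9: N2 marks N0=dead -> (dead,v2)
Op 10: N2 marks N2=suspect -> (suspect,v2)
Op 11: gossip N1<->N2 -> N1.N0=(alive,v2) N1.N1=(dead,v1) N1.N2=(suspect,v2) | N2.N0=(dead,v2) N2.N1=(dead,v1) N2.N2=(suspect,v2)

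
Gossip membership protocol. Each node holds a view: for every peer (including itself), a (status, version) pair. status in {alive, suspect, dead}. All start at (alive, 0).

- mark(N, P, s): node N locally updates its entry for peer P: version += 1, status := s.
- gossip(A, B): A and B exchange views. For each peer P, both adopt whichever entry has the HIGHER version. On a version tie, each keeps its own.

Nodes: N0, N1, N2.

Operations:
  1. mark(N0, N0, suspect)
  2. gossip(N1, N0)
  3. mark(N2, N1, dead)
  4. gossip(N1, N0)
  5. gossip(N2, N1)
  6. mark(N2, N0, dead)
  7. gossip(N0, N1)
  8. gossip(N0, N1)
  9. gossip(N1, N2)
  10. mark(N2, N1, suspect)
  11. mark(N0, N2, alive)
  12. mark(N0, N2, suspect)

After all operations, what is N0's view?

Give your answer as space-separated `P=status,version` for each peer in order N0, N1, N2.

Answer: N0=suspect,1 N1=dead,1 N2=suspect,2

Derivation:
Op 1: N0 marks N0=suspect -> (suspect,v1)
Op 2: gossip N1<->N0 -> N1.N0=(suspect,v1) N1.N1=(alive,v0) N1.N2=(alive,v0) | N0.N0=(suspect,v1) N0.N1=(alive,v0) N0.N2=(alive,v0)
Op 3: N2 marks N1=dead -> (dead,v1)
Op 4: gossip N1<->N0 -> N1.N0=(suspect,v1) N1.N1=(alive,v0) N1.N2=(alive,v0) | N0.N0=(suspect,v1) N0.N1=(alive,v0) N0.N2=(alive,v0)
Op 5: gossip N2<->N1 -> N2.N0=(suspect,v1) N2.N1=(dead,v1) N2.N2=(alive,v0) | N1.N0=(suspect,v1) N1.N1=(dead,v1) N1.N2=(alive,v0)
Op 6: N2 marks N0=dead -> (dead,v2)
Op 7: gossip N0<->N1 -> N0.N0=(suspect,v1) N0.N1=(dead,v1) N0.N2=(alive,v0) | N1.N0=(suspect,v1) N1.N1=(dead,v1) N1.N2=(alive,v0)
Op 8: gossip N0<->N1 -> N0.N0=(suspect,v1) N0.N1=(dead,v1) N0.N2=(alive,v0) | N1.N0=(suspect,v1) N1.N1=(dead,v1) N1.N2=(alive,v0)
Op 9: gossip N1<->N2 -> N1.N0=(dead,v2) N1.N1=(dead,v1) N1.N2=(alive,v0) | N2.N0=(dead,v2) N2.N1=(dead,v1) N2.N2=(alive,v0)
Op 10: N2 marks N1=suspect -> (suspect,v2)
Op 11: N0 marks N2=alive -> (alive,v1)
Op 12: N0 marks N2=suspect -> (suspect,v2)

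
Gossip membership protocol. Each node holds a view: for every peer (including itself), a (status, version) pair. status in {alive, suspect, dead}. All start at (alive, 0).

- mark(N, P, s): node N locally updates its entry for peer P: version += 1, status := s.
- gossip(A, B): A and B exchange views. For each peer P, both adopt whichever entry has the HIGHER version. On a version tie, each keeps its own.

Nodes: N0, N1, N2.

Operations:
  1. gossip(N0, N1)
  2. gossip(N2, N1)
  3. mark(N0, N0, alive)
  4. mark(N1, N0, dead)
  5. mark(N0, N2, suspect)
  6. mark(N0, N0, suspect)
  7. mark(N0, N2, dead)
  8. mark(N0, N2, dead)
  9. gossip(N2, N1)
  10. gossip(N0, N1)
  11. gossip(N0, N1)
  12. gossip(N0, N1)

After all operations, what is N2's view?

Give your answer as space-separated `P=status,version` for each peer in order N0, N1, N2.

Op 1: gossip N0<->N1 -> N0.N0=(alive,v0) N0.N1=(alive,v0) N0.N2=(alive,v0) | N1.N0=(alive,v0) N1.N1=(alive,v0) N1.N2=(alive,v0)
Op 2: gossip N2<->N1 -> N2.N0=(alive,v0) N2.N1=(alive,v0) N2.N2=(alive,v0) | N1.N0=(alive,v0) N1.N1=(alive,v0) N1.N2=(alive,v0)
Op 3: N0 marks N0=alive -> (alive,v1)
Op 4: N1 marks N0=dead -> (dead,v1)
Op 5: N0 marks N2=suspect -> (suspect,v1)
Op 6: N0 marks N0=suspect -> (suspect,v2)
Op 7: N0 marks N2=dead -> (dead,v2)
Op 8: N0 marks N2=dead -> (dead,v3)
Op 9: gossip N2<->N1 -> N2.N0=(dead,v1) N2.N1=(alive,v0) N2.N2=(alive,v0) | N1.N0=(dead,v1) N1.N1=(alive,v0) N1.N2=(alive,v0)
Op 10: gossip N0<->N1 -> N0.N0=(suspect,v2) N0.N1=(alive,v0) N0.N2=(dead,v3) | N1.N0=(suspect,v2) N1.N1=(alive,v0) N1.N2=(dead,v3)
Op 11: gossip N0<->N1 -> N0.N0=(suspect,v2) N0.N1=(alive,v0) N0.N2=(dead,v3) | N1.N0=(suspect,v2) N1.N1=(alive,v0) N1.N2=(dead,v3)
Op 12: gossip N0<->N1 -> N0.N0=(suspect,v2) N0.N1=(alive,v0) N0.N2=(dead,v3) | N1.N0=(suspect,v2) N1.N1=(alive,v0) N1.N2=(dead,v3)

Answer: N0=dead,1 N1=alive,0 N2=alive,0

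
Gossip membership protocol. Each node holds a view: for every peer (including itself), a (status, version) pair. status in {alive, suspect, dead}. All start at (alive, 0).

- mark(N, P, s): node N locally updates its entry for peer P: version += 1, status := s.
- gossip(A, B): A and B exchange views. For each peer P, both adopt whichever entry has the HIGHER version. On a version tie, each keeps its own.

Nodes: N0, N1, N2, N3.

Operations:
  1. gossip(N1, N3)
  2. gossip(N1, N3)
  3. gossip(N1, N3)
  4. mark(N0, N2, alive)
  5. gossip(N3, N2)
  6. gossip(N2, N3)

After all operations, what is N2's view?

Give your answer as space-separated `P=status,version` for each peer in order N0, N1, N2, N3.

Op 1: gossip N1<->N3 -> N1.N0=(alive,v0) N1.N1=(alive,v0) N1.N2=(alive,v0) N1.N3=(alive,v0) | N3.N0=(alive,v0) N3.N1=(alive,v0) N3.N2=(alive,v0) N3.N3=(alive,v0)
Op 2: gossip N1<->N3 -> N1.N0=(alive,v0) N1.N1=(alive,v0) N1.N2=(alive,v0) N1.N3=(alive,v0) | N3.N0=(alive,v0) N3.N1=(alive,v0) N3.N2=(alive,v0) N3.N3=(alive,v0)
Op 3: gossip N1<->N3 -> N1.N0=(alive,v0) N1.N1=(alive,v0) N1.N2=(alive,v0) N1.N3=(alive,v0) | N3.N0=(alive,v0) N3.N1=(alive,v0) N3.N2=(alive,v0) N3.N3=(alive,v0)
Op 4: N0 marks N2=alive -> (alive,v1)
Op 5: gossip N3<->N2 -> N3.N0=(alive,v0) N3.N1=(alive,v0) N3.N2=(alive,v0) N3.N3=(alive,v0) | N2.N0=(alive,v0) N2.N1=(alive,v0) N2.N2=(alive,v0) N2.N3=(alive,v0)
Op 6: gossip N2<->N3 -> N2.N0=(alive,v0) N2.N1=(alive,v0) N2.N2=(alive,v0) N2.N3=(alive,v0) | N3.N0=(alive,v0) N3.N1=(alive,v0) N3.N2=(alive,v0) N3.N3=(alive,v0)

Answer: N0=alive,0 N1=alive,0 N2=alive,0 N3=alive,0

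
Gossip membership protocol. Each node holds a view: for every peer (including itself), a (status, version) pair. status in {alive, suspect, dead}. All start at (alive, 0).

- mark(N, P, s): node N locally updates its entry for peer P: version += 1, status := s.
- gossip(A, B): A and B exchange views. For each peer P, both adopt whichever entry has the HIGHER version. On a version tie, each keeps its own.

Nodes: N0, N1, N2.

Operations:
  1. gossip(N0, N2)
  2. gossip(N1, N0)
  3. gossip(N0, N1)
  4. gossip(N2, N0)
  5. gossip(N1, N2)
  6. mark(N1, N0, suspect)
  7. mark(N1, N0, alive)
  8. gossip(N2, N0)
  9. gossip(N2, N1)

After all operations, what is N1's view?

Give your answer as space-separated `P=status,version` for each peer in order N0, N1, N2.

Op 1: gossip N0<->N2 -> N0.N0=(alive,v0) N0.N1=(alive,v0) N0.N2=(alive,v0) | N2.N0=(alive,v0) N2.N1=(alive,v0) N2.N2=(alive,v0)
Op 2: gossip N1<->N0 -> N1.N0=(alive,v0) N1.N1=(alive,v0) N1.N2=(alive,v0) | N0.N0=(alive,v0) N0.N1=(alive,v0) N0.N2=(alive,v0)
Op 3: gossip N0<->N1 -> N0.N0=(alive,v0) N0.N1=(alive,v0) N0.N2=(alive,v0) | N1.N0=(alive,v0) N1.N1=(alive,v0) N1.N2=(alive,v0)
Op 4: gossip N2<->N0 -> N2.N0=(alive,v0) N2.N1=(alive,v0) N2.N2=(alive,v0) | N0.N0=(alive,v0) N0.N1=(alive,v0) N0.N2=(alive,v0)
Op 5: gossip N1<->N2 -> N1.N0=(alive,v0) N1.N1=(alive,v0) N1.N2=(alive,v0) | N2.N0=(alive,v0) N2.N1=(alive,v0) N2.N2=(alive,v0)
Op 6: N1 marks N0=suspect -> (suspect,v1)
Op 7: N1 marks N0=alive -> (alive,v2)
Op 8: gossip N2<->N0 -> N2.N0=(alive,v0) N2.N1=(alive,v0) N2.N2=(alive,v0) | N0.N0=(alive,v0) N0.N1=(alive,v0) N0.N2=(alive,v0)
Op 9: gossip N2<->N1 -> N2.N0=(alive,v2) N2.N1=(alive,v0) N2.N2=(alive,v0) | N1.N0=(alive,v2) N1.N1=(alive,v0) N1.N2=(alive,v0)

Answer: N0=alive,2 N1=alive,0 N2=alive,0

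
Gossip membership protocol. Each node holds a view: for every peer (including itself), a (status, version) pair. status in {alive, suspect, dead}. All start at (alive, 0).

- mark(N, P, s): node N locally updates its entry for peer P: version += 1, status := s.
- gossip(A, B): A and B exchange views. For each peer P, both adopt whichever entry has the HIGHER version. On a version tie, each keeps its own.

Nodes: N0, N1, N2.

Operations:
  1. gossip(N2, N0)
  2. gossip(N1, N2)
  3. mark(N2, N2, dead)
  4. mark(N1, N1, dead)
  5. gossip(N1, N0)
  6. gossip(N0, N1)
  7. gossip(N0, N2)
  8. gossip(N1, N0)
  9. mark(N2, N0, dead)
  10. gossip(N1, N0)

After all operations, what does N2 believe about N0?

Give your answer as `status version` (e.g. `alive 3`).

Op 1: gossip N2<->N0 -> N2.N0=(alive,v0) N2.N1=(alive,v0) N2.N2=(alive,v0) | N0.N0=(alive,v0) N0.N1=(alive,v0) N0.N2=(alive,v0)
Op 2: gossip N1<->N2 -> N1.N0=(alive,v0) N1.N1=(alive,v0) N1.N2=(alive,v0) | N2.N0=(alive,v0) N2.N1=(alive,v0) N2.N2=(alive,v0)
Op 3: N2 marks N2=dead -> (dead,v1)
Op 4: N1 marks N1=dead -> (dead,v1)
Op 5: gossip N1<->N0 -> N1.N0=(alive,v0) N1.N1=(dead,v1) N1.N2=(alive,v0) | N0.N0=(alive,v0) N0.N1=(dead,v1) N0.N2=(alive,v0)
Op 6: gossip N0<->N1 -> N0.N0=(alive,v0) N0.N1=(dead,v1) N0.N2=(alive,v0) | N1.N0=(alive,v0) N1.N1=(dead,v1) N1.N2=(alive,v0)
Op 7: gossip N0<->N2 -> N0.N0=(alive,v0) N0.N1=(dead,v1) N0.N2=(dead,v1) | N2.N0=(alive,v0) N2.N1=(dead,v1) N2.N2=(dead,v1)
Op 8: gossip N1<->N0 -> N1.N0=(alive,v0) N1.N1=(dead,v1) N1.N2=(dead,v1) | N0.N0=(alive,v0) N0.N1=(dead,v1) N0.N2=(dead,v1)
Op 9: N2 marks N0=dead -> (dead,v1)
Op 10: gossip N1<->N0 -> N1.N0=(alive,v0) N1.N1=(dead,v1) N1.N2=(dead,v1) | N0.N0=(alive,v0) N0.N1=(dead,v1) N0.N2=(dead,v1)

Answer: dead 1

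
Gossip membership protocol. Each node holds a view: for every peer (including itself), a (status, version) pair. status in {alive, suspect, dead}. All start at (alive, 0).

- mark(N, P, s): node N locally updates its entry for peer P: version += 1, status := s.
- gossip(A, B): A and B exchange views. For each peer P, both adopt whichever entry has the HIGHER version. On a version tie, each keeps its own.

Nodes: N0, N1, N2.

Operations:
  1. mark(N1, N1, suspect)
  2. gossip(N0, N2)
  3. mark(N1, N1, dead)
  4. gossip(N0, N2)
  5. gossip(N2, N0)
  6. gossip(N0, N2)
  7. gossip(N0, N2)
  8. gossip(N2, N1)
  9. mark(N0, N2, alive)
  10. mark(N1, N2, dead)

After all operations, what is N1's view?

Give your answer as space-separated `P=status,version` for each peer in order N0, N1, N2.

Answer: N0=alive,0 N1=dead,2 N2=dead,1

Derivation:
Op 1: N1 marks N1=suspect -> (suspect,v1)
Op 2: gossip N0<->N2 -> N0.N0=(alive,v0) N0.N1=(alive,v0) N0.N2=(alive,v0) | N2.N0=(alive,v0) N2.N1=(alive,v0) N2.N2=(alive,v0)
Op 3: N1 marks N1=dead -> (dead,v2)
Op 4: gossip N0<->N2 -> N0.N0=(alive,v0) N0.N1=(alive,v0) N0.N2=(alive,v0) | N2.N0=(alive,v0) N2.N1=(alive,v0) N2.N2=(alive,v0)
Op 5: gossip N2<->N0 -> N2.N0=(alive,v0) N2.N1=(alive,v0) N2.N2=(alive,v0) | N0.N0=(alive,v0) N0.N1=(alive,v0) N0.N2=(alive,v0)
Op 6: gossip N0<->N2 -> N0.N0=(alive,v0) N0.N1=(alive,v0) N0.N2=(alive,v0) | N2.N0=(alive,v0) N2.N1=(alive,v0) N2.N2=(alive,v0)
Op 7: gossip N0<->N2 -> N0.N0=(alive,v0) N0.N1=(alive,v0) N0.N2=(alive,v0) | N2.N0=(alive,v0) N2.N1=(alive,v0) N2.N2=(alive,v0)
Op 8: gossip N2<->N1 -> N2.N0=(alive,v0) N2.N1=(dead,v2) N2.N2=(alive,v0) | N1.N0=(alive,v0) N1.N1=(dead,v2) N1.N2=(alive,v0)
Op 9: N0 marks N2=alive -> (alive,v1)
Op 10: N1 marks N2=dead -> (dead,v1)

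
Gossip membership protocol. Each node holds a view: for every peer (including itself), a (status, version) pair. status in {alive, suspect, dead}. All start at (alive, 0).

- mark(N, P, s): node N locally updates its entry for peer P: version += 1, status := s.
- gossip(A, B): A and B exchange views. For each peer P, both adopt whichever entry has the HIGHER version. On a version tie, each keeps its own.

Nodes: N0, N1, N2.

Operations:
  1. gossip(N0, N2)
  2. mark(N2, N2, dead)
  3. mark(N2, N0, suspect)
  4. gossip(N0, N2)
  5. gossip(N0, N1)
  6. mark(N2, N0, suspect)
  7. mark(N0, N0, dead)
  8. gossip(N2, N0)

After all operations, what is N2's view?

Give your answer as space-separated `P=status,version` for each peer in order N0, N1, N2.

Answer: N0=suspect,2 N1=alive,0 N2=dead,1

Derivation:
Op 1: gossip N0<->N2 -> N0.N0=(alive,v0) N0.N1=(alive,v0) N0.N2=(alive,v0) | N2.N0=(alive,v0) N2.N1=(alive,v0) N2.N2=(alive,v0)
Op 2: N2 marks N2=dead -> (dead,v1)
Op 3: N2 marks N0=suspect -> (suspect,v1)
Op 4: gossip N0<->N2 -> N0.N0=(suspect,v1) N0.N1=(alive,v0) N0.N2=(dead,v1) | N2.N0=(suspect,v1) N2.N1=(alive,v0) N2.N2=(dead,v1)
Op 5: gossip N0<->N1 -> N0.N0=(suspect,v1) N0.N1=(alive,v0) N0.N2=(dead,v1) | N1.N0=(suspect,v1) N1.N1=(alive,v0) N1.N2=(dead,v1)
Op 6: N2 marks N0=suspect -> (suspect,v2)
Op 7: N0 marks N0=dead -> (dead,v2)
Op 8: gossip N2<->N0 -> N2.N0=(suspect,v2) N2.N1=(alive,v0) N2.N2=(dead,v1) | N0.N0=(dead,v2) N0.N1=(alive,v0) N0.N2=(dead,v1)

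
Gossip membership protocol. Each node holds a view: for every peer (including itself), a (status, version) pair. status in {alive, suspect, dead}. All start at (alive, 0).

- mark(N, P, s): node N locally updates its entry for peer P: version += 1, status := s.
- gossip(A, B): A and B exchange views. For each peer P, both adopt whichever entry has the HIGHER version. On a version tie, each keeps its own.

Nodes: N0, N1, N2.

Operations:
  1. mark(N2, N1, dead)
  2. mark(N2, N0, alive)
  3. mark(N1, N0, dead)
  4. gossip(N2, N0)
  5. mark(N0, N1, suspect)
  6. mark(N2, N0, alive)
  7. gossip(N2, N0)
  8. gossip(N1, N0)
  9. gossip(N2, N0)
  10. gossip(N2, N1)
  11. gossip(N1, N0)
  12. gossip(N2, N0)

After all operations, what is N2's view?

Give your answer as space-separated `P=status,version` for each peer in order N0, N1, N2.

Answer: N0=alive,2 N1=suspect,2 N2=alive,0

Derivation:
Op 1: N2 marks N1=dead -> (dead,v1)
Op 2: N2 marks N0=alive -> (alive,v1)
Op 3: N1 marks N0=dead -> (dead,v1)
Op 4: gossip N2<->N0 -> N2.N0=(alive,v1) N2.N1=(dead,v1) N2.N2=(alive,v0) | N0.N0=(alive,v1) N0.N1=(dead,v1) N0.N2=(alive,v0)
Op 5: N0 marks N1=suspect -> (suspect,v2)
Op 6: N2 marks N0=alive -> (alive,v2)
Op 7: gossip N2<->N0 -> N2.N0=(alive,v2) N2.N1=(suspect,v2) N2.N2=(alive,v0) | N0.N0=(alive,v2) N0.N1=(suspect,v2) N0.N2=(alive,v0)
Op 8: gossip N1<->N0 -> N1.N0=(alive,v2) N1.N1=(suspect,v2) N1.N2=(alive,v0) | N0.N0=(alive,v2) N0.N1=(suspect,v2) N0.N2=(alive,v0)
Op 9: gossip N2<->N0 -> N2.N0=(alive,v2) N2.N1=(suspect,v2) N2.N2=(alive,v0) | N0.N0=(alive,v2) N0.N1=(suspect,v2) N0.N2=(alive,v0)
Op 10: gossip N2<->N1 -> N2.N0=(alive,v2) N2.N1=(suspect,v2) N2.N2=(alive,v0) | N1.N0=(alive,v2) N1.N1=(suspect,v2) N1.N2=(alive,v0)
Op 11: gossip N1<->N0 -> N1.N0=(alive,v2) N1.N1=(suspect,v2) N1.N2=(alive,v0) | N0.N0=(alive,v2) N0.N1=(suspect,v2) N0.N2=(alive,v0)
Op 12: gossip N2<->N0 -> N2.N0=(alive,v2) N2.N1=(suspect,v2) N2.N2=(alive,v0) | N0.N0=(alive,v2) N0.N1=(suspect,v2) N0.N2=(alive,v0)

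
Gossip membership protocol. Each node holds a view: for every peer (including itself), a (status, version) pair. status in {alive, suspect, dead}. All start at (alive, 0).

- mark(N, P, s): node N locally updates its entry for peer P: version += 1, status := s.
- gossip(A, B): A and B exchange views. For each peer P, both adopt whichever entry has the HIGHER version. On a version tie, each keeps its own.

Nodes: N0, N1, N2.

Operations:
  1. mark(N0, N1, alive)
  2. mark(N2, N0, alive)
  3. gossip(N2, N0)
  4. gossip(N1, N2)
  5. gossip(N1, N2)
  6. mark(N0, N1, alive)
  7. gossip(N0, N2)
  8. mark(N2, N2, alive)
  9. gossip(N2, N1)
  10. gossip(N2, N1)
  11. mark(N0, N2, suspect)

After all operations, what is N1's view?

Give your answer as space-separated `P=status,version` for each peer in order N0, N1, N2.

Answer: N0=alive,1 N1=alive,2 N2=alive,1

Derivation:
Op 1: N0 marks N1=alive -> (alive,v1)
Op 2: N2 marks N0=alive -> (alive,v1)
Op 3: gossip N2<->N0 -> N2.N0=(alive,v1) N2.N1=(alive,v1) N2.N2=(alive,v0) | N0.N0=(alive,v1) N0.N1=(alive,v1) N0.N2=(alive,v0)
Op 4: gossip N1<->N2 -> N1.N0=(alive,v1) N1.N1=(alive,v1) N1.N2=(alive,v0) | N2.N0=(alive,v1) N2.N1=(alive,v1) N2.N2=(alive,v0)
Op 5: gossip N1<->N2 -> N1.N0=(alive,v1) N1.N1=(alive,v1) N1.N2=(alive,v0) | N2.N0=(alive,v1) N2.N1=(alive,v1) N2.N2=(alive,v0)
Op 6: N0 marks N1=alive -> (alive,v2)
Op 7: gossip N0<->N2 -> N0.N0=(alive,v1) N0.N1=(alive,v2) N0.N2=(alive,v0) | N2.N0=(alive,v1) N2.N1=(alive,v2) N2.N2=(alive,v0)
Op 8: N2 marks N2=alive -> (alive,v1)
Op 9: gossip N2<->N1 -> N2.N0=(alive,v1) N2.N1=(alive,v2) N2.N2=(alive,v1) | N1.N0=(alive,v1) N1.N1=(alive,v2) N1.N2=(alive,v1)
Op 10: gossip N2<->N1 -> N2.N0=(alive,v1) N2.N1=(alive,v2) N2.N2=(alive,v1) | N1.N0=(alive,v1) N1.N1=(alive,v2) N1.N2=(alive,v1)
Op 11: N0 marks N2=suspect -> (suspect,v1)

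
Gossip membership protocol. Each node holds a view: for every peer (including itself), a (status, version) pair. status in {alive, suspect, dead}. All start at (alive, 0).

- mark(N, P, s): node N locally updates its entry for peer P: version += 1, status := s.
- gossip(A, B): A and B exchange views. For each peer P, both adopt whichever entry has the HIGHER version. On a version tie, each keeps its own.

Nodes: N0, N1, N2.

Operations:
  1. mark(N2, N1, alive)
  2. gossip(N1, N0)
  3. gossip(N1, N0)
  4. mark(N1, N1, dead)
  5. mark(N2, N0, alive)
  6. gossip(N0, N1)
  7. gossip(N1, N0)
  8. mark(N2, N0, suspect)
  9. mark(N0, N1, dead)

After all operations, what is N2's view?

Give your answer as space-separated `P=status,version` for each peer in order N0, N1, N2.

Answer: N0=suspect,2 N1=alive,1 N2=alive,0

Derivation:
Op 1: N2 marks N1=alive -> (alive,v1)
Op 2: gossip N1<->N0 -> N1.N0=(alive,v0) N1.N1=(alive,v0) N1.N2=(alive,v0) | N0.N0=(alive,v0) N0.N1=(alive,v0) N0.N2=(alive,v0)
Op 3: gossip N1<->N0 -> N1.N0=(alive,v0) N1.N1=(alive,v0) N1.N2=(alive,v0) | N0.N0=(alive,v0) N0.N1=(alive,v0) N0.N2=(alive,v0)
Op 4: N1 marks N1=dead -> (dead,v1)
Op 5: N2 marks N0=alive -> (alive,v1)
Op 6: gossip N0<->N1 -> N0.N0=(alive,v0) N0.N1=(dead,v1) N0.N2=(alive,v0) | N1.N0=(alive,v0) N1.N1=(dead,v1) N1.N2=(alive,v0)
Op 7: gossip N1<->N0 -> N1.N0=(alive,v0) N1.N1=(dead,v1) N1.N2=(alive,v0) | N0.N0=(alive,v0) N0.N1=(dead,v1) N0.N2=(alive,v0)
Op 8: N2 marks N0=suspect -> (suspect,v2)
Op 9: N0 marks N1=dead -> (dead,v2)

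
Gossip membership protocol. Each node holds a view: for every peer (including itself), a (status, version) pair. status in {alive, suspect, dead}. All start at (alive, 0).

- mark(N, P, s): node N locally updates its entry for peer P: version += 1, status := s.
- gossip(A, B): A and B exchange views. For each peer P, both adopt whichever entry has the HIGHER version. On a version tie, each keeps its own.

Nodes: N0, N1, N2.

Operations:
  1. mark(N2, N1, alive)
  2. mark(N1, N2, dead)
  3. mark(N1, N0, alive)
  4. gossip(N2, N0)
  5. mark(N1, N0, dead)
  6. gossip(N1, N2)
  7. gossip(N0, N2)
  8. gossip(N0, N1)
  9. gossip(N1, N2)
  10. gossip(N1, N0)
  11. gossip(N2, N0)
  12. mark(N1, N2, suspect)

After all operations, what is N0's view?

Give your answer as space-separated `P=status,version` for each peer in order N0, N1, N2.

Op 1: N2 marks N1=alive -> (alive,v1)
Op 2: N1 marks N2=dead -> (dead,v1)
Op 3: N1 marks N0=alive -> (alive,v1)
Op 4: gossip N2<->N0 -> N2.N0=(alive,v0) N2.N1=(alive,v1) N2.N2=(alive,v0) | N0.N0=(alive,v0) N0.N1=(alive,v1) N0.N2=(alive,v0)
Op 5: N1 marks N0=dead -> (dead,v2)
Op 6: gossip N1<->N2 -> N1.N0=(dead,v2) N1.N1=(alive,v1) N1.N2=(dead,v1) | N2.N0=(dead,v2) N2.N1=(alive,v1) N2.N2=(dead,v1)
Op 7: gossip N0<->N2 -> N0.N0=(dead,v2) N0.N1=(alive,v1) N0.N2=(dead,v1) | N2.N0=(dead,v2) N2.N1=(alive,v1) N2.N2=(dead,v1)
Op 8: gossip N0<->N1 -> N0.N0=(dead,v2) N0.N1=(alive,v1) N0.N2=(dead,v1) | N1.N0=(dead,v2) N1.N1=(alive,v1) N1.N2=(dead,v1)
Op 9: gossip N1<->N2 -> N1.N0=(dead,v2) N1.N1=(alive,v1) N1.N2=(dead,v1) | N2.N0=(dead,v2) N2.N1=(alive,v1) N2.N2=(dead,v1)
Op 10: gossip N1<->N0 -> N1.N0=(dead,v2) N1.N1=(alive,v1) N1.N2=(dead,v1) | N0.N0=(dead,v2) N0.N1=(alive,v1) N0.N2=(dead,v1)
Op 11: gossip N2<->N0 -> N2.N0=(dead,v2) N2.N1=(alive,v1) N2.N2=(dead,v1) | N0.N0=(dead,v2) N0.N1=(alive,v1) N0.N2=(dead,v1)
Op 12: N1 marks N2=suspect -> (suspect,v2)

Answer: N0=dead,2 N1=alive,1 N2=dead,1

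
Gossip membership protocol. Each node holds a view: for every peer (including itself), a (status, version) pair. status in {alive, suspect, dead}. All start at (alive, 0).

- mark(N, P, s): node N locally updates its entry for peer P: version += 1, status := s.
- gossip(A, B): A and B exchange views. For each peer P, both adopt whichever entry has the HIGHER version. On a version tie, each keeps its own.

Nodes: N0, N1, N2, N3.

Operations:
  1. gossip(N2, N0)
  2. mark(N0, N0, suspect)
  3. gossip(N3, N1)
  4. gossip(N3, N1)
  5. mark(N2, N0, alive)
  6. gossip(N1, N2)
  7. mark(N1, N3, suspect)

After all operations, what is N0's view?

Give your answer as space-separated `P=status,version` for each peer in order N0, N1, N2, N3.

Op 1: gossip N2<->N0 -> N2.N0=(alive,v0) N2.N1=(alive,v0) N2.N2=(alive,v0) N2.N3=(alive,v0) | N0.N0=(alive,v0) N0.N1=(alive,v0) N0.N2=(alive,v0) N0.N3=(alive,v0)
Op 2: N0 marks N0=suspect -> (suspect,v1)
Op 3: gossip N3<->N1 -> N3.N0=(alive,v0) N3.N1=(alive,v0) N3.N2=(alive,v0) N3.N3=(alive,v0) | N1.N0=(alive,v0) N1.N1=(alive,v0) N1.N2=(alive,v0) N1.N3=(alive,v0)
Op 4: gossip N3<->N1 -> N3.N0=(alive,v0) N3.N1=(alive,v0) N3.N2=(alive,v0) N3.N3=(alive,v0) | N1.N0=(alive,v0) N1.N1=(alive,v0) N1.N2=(alive,v0) N1.N3=(alive,v0)
Op 5: N2 marks N0=alive -> (alive,v1)
Op 6: gossip N1<->N2 -> N1.N0=(alive,v1) N1.N1=(alive,v0) N1.N2=(alive,v0) N1.N3=(alive,v0) | N2.N0=(alive,v1) N2.N1=(alive,v0) N2.N2=(alive,v0) N2.N3=(alive,v0)
Op 7: N1 marks N3=suspect -> (suspect,v1)

Answer: N0=suspect,1 N1=alive,0 N2=alive,0 N3=alive,0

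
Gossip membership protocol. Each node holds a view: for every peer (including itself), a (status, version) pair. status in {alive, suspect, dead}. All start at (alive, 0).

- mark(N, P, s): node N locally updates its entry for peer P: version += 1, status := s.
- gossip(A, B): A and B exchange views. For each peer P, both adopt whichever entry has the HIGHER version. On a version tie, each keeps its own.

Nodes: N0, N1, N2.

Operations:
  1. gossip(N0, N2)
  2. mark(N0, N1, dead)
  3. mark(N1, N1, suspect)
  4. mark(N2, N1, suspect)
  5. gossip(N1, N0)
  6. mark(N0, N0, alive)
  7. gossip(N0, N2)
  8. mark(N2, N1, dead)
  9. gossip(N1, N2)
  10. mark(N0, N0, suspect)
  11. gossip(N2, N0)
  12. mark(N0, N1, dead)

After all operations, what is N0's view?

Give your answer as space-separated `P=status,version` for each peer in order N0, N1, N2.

Op 1: gossip N0<->N2 -> N0.N0=(alive,v0) N0.N1=(alive,v0) N0.N2=(alive,v0) | N2.N0=(alive,v0) N2.N1=(alive,v0) N2.N2=(alive,v0)
Op 2: N0 marks N1=dead -> (dead,v1)
Op 3: N1 marks N1=suspect -> (suspect,v1)
Op 4: N2 marks N1=suspect -> (suspect,v1)
Op 5: gossip N1<->N0 -> N1.N0=(alive,v0) N1.N1=(suspect,v1) N1.N2=(alive,v0) | N0.N0=(alive,v0) N0.N1=(dead,v1) N0.N2=(alive,v0)
Op 6: N0 marks N0=alive -> (alive,v1)
Op 7: gossip N0<->N2 -> N0.N0=(alive,v1) N0.N1=(dead,v1) N0.N2=(alive,v0) | N2.N0=(alive,v1) N2.N1=(suspect,v1) N2.N2=(alive,v0)
Op 8: N2 marks N1=dead -> (dead,v2)
Op 9: gossip N1<->N2 -> N1.N0=(alive,v1) N1.N1=(dead,v2) N1.N2=(alive,v0) | N2.N0=(alive,v1) N2.N1=(dead,v2) N2.N2=(alive,v0)
Op 10: N0 marks N0=suspect -> (suspect,v2)
Op 11: gossip N2<->N0 -> N2.N0=(suspect,v2) N2.N1=(dead,v2) N2.N2=(alive,v0) | N0.N0=(suspect,v2) N0.N1=(dead,v2) N0.N2=(alive,v0)
Op 12: N0 marks N1=dead -> (dead,v3)

Answer: N0=suspect,2 N1=dead,3 N2=alive,0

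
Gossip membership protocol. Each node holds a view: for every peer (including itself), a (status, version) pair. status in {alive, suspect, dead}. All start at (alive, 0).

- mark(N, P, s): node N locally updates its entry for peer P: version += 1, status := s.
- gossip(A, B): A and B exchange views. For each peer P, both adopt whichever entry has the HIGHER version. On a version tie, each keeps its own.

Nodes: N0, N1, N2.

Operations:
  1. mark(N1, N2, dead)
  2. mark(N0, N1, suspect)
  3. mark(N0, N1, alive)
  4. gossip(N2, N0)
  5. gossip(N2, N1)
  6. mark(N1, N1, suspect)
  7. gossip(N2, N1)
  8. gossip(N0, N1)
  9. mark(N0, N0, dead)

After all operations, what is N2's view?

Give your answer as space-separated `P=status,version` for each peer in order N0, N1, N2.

Op 1: N1 marks N2=dead -> (dead,v1)
Op 2: N0 marks N1=suspect -> (suspect,v1)
Op 3: N0 marks N1=alive -> (alive,v2)
Op 4: gossip N2<->N0 -> N2.N0=(alive,v0) N2.N1=(alive,v2) N2.N2=(alive,v0) | N0.N0=(alive,v0) N0.N1=(alive,v2) N0.N2=(alive,v0)
Op 5: gossip N2<->N1 -> N2.N0=(alive,v0) N2.N1=(alive,v2) N2.N2=(dead,v1) | N1.N0=(alive,v0) N1.N1=(alive,v2) N1.N2=(dead,v1)
Op 6: N1 marks N1=suspect -> (suspect,v3)
Op 7: gossip N2<->N1 -> N2.N0=(alive,v0) N2.N1=(suspect,v3) N2.N2=(dead,v1) | N1.N0=(alive,v0) N1.N1=(suspect,v3) N1.N2=(dead,v1)
Op 8: gossip N0<->N1 -> N0.N0=(alive,v0) N0.N1=(suspect,v3) N0.N2=(dead,v1) | N1.N0=(alive,v0) N1.N1=(suspect,v3) N1.N2=(dead,v1)
Op 9: N0 marks N0=dead -> (dead,v1)

Answer: N0=alive,0 N1=suspect,3 N2=dead,1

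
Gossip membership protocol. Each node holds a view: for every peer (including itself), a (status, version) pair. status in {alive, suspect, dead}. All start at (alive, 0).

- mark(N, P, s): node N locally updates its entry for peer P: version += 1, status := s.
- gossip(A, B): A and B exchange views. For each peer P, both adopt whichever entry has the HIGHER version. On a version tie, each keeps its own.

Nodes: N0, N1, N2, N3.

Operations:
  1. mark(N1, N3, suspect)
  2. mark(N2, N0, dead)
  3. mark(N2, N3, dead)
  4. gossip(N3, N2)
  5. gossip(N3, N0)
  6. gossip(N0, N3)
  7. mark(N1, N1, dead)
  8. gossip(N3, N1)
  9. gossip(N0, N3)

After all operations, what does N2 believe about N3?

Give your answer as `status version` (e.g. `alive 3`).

Answer: dead 1

Derivation:
Op 1: N1 marks N3=suspect -> (suspect,v1)
Op 2: N2 marks N0=dead -> (dead,v1)
Op 3: N2 marks N3=dead -> (dead,v1)
Op 4: gossip N3<->N2 -> N3.N0=(dead,v1) N3.N1=(alive,v0) N3.N2=(alive,v0) N3.N3=(dead,v1) | N2.N0=(dead,v1) N2.N1=(alive,v0) N2.N2=(alive,v0) N2.N3=(dead,v1)
Op 5: gossip N3<->N0 -> N3.N0=(dead,v1) N3.N1=(alive,v0) N3.N2=(alive,v0) N3.N3=(dead,v1) | N0.N0=(dead,v1) N0.N1=(alive,v0) N0.N2=(alive,v0) N0.N3=(dead,v1)
Op 6: gossip N0<->N3 -> N0.N0=(dead,v1) N0.N1=(alive,v0) N0.N2=(alive,v0) N0.N3=(dead,v1) | N3.N0=(dead,v1) N3.N1=(alive,v0) N3.N2=(alive,v0) N3.N3=(dead,v1)
Op 7: N1 marks N1=dead -> (dead,v1)
Op 8: gossip N3<->N1 -> N3.N0=(dead,v1) N3.N1=(dead,v1) N3.N2=(alive,v0) N3.N3=(dead,v1) | N1.N0=(dead,v1) N1.N1=(dead,v1) N1.N2=(alive,v0) N1.N3=(suspect,v1)
Op 9: gossip N0<->N3 -> N0.N0=(dead,v1) N0.N1=(dead,v1) N0.N2=(alive,v0) N0.N3=(dead,v1) | N3.N0=(dead,v1) N3.N1=(dead,v1) N3.N2=(alive,v0) N3.N3=(dead,v1)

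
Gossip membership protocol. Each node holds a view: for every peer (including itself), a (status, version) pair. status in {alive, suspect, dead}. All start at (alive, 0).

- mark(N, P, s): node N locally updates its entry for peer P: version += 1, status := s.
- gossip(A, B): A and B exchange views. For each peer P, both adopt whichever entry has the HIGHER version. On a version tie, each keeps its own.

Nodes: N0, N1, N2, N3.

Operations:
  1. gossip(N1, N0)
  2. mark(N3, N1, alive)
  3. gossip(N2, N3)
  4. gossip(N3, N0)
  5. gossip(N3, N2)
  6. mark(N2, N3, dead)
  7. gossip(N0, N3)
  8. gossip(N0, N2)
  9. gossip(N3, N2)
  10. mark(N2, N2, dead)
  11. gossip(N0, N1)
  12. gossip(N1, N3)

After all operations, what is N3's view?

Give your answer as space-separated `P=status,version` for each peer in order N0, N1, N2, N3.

Op 1: gossip N1<->N0 -> N1.N0=(alive,v0) N1.N1=(alive,v0) N1.N2=(alive,v0) N1.N3=(alive,v0) | N0.N0=(alive,v0) N0.N1=(alive,v0) N0.N2=(alive,v0) N0.N3=(alive,v0)
Op 2: N3 marks N1=alive -> (alive,v1)
Op 3: gossip N2<->N3 -> N2.N0=(alive,v0) N2.N1=(alive,v1) N2.N2=(alive,v0) N2.N3=(alive,v0) | N3.N0=(alive,v0) N3.N1=(alive,v1) N3.N2=(alive,v0) N3.N3=(alive,v0)
Op 4: gossip N3<->N0 -> N3.N0=(alive,v0) N3.N1=(alive,v1) N3.N2=(alive,v0) N3.N3=(alive,v0) | N0.N0=(alive,v0) N0.N1=(alive,v1) N0.N2=(alive,v0) N0.N3=(alive,v0)
Op 5: gossip N3<->N2 -> N3.N0=(alive,v0) N3.N1=(alive,v1) N3.N2=(alive,v0) N3.N3=(alive,v0) | N2.N0=(alive,v0) N2.N1=(alive,v1) N2.N2=(alive,v0) N2.N3=(alive,v0)
Op 6: N2 marks N3=dead -> (dead,v1)
Op 7: gossip N0<->N3 -> N0.N0=(alive,v0) N0.N1=(alive,v1) N0.N2=(alive,v0) N0.N3=(alive,v0) | N3.N0=(alive,v0) N3.N1=(alive,v1) N3.N2=(alive,v0) N3.N3=(alive,v0)
Op 8: gossip N0<->N2 -> N0.N0=(alive,v0) N0.N1=(alive,v1) N0.N2=(alive,v0) N0.N3=(dead,v1) | N2.N0=(alive,v0) N2.N1=(alive,v1) N2.N2=(alive,v0) N2.N3=(dead,v1)
Op 9: gossip N3<->N2 -> N3.N0=(alive,v0) N3.N1=(alive,v1) N3.N2=(alive,v0) N3.N3=(dead,v1) | N2.N0=(alive,v0) N2.N1=(alive,v1) N2.N2=(alive,v0) N2.N3=(dead,v1)
Op 10: N2 marks N2=dead -> (dead,v1)
Op 11: gossip N0<->N1 -> N0.N0=(alive,v0) N0.N1=(alive,v1) N0.N2=(alive,v0) N0.N3=(dead,v1) | N1.N0=(alive,v0) N1.N1=(alive,v1) N1.N2=(alive,v0) N1.N3=(dead,v1)
Op 12: gossip N1<->N3 -> N1.N0=(alive,v0) N1.N1=(alive,v1) N1.N2=(alive,v0) N1.N3=(dead,v1) | N3.N0=(alive,v0) N3.N1=(alive,v1) N3.N2=(alive,v0) N3.N3=(dead,v1)

Answer: N0=alive,0 N1=alive,1 N2=alive,0 N3=dead,1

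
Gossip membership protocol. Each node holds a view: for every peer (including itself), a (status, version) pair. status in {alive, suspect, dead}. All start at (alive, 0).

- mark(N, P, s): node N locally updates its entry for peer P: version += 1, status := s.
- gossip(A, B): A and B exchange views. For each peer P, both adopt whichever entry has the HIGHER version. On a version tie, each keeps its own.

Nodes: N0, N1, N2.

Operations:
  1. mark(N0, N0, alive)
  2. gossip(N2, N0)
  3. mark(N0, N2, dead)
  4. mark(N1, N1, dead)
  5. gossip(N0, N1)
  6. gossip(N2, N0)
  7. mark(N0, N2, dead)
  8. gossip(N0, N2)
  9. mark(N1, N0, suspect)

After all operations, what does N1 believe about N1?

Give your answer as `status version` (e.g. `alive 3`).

Answer: dead 1

Derivation:
Op 1: N0 marks N0=alive -> (alive,v1)
Op 2: gossip N2<->N0 -> N2.N0=(alive,v1) N2.N1=(alive,v0) N2.N2=(alive,v0) | N0.N0=(alive,v1) N0.N1=(alive,v0) N0.N2=(alive,v0)
Op 3: N0 marks N2=dead -> (dead,v1)
Op 4: N1 marks N1=dead -> (dead,v1)
Op 5: gossip N0<->N1 -> N0.N0=(alive,v1) N0.N1=(dead,v1) N0.N2=(dead,v1) | N1.N0=(alive,v1) N1.N1=(dead,v1) N1.N2=(dead,v1)
Op 6: gossip N2<->N0 -> N2.N0=(alive,v1) N2.N1=(dead,v1) N2.N2=(dead,v1) | N0.N0=(alive,v1) N0.N1=(dead,v1) N0.N2=(dead,v1)
Op 7: N0 marks N2=dead -> (dead,v2)
Op 8: gossip N0<->N2 -> N0.N0=(alive,v1) N0.N1=(dead,v1) N0.N2=(dead,v2) | N2.N0=(alive,v1) N2.N1=(dead,v1) N2.N2=(dead,v2)
Op 9: N1 marks N0=suspect -> (suspect,v2)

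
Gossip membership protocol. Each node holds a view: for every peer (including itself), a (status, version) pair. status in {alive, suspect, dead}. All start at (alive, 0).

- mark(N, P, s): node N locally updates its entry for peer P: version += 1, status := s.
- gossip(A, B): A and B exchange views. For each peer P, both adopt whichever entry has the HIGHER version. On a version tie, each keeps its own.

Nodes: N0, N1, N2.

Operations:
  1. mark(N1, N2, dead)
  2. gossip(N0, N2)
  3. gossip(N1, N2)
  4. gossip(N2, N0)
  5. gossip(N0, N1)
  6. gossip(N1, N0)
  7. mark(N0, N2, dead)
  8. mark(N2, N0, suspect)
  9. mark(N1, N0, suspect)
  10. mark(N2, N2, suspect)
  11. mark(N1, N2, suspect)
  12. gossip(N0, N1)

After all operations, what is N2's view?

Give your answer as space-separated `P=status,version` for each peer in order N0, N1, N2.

Op 1: N1 marks N2=dead -> (dead,v1)
Op 2: gossip N0<->N2 -> N0.N0=(alive,v0) N0.N1=(alive,v0) N0.N2=(alive,v0) | N2.N0=(alive,v0) N2.N1=(alive,v0) N2.N2=(alive,v0)
Op 3: gossip N1<->N2 -> N1.N0=(alive,v0) N1.N1=(alive,v0) N1.N2=(dead,v1) | N2.N0=(alive,v0) N2.N1=(alive,v0) N2.N2=(dead,v1)
Op 4: gossip N2<->N0 -> N2.N0=(alive,v0) N2.N1=(alive,v0) N2.N2=(dead,v1) | N0.N0=(alive,v0) N0.N1=(alive,v0) N0.N2=(dead,v1)
Op 5: gossip N0<->N1 -> N0.N0=(alive,v0) N0.N1=(alive,v0) N0.N2=(dead,v1) | N1.N0=(alive,v0) N1.N1=(alive,v0) N1.N2=(dead,v1)
Op 6: gossip N1<->N0 -> N1.N0=(alive,v0) N1.N1=(alive,v0) N1.N2=(dead,v1) | N0.N0=(alive,v0) N0.N1=(alive,v0) N0.N2=(dead,v1)
Op 7: N0 marks N2=dead -> (dead,v2)
Op 8: N2 marks N0=suspect -> (suspect,v1)
Op 9: N1 marks N0=suspect -> (suspect,v1)
Op 10: N2 marks N2=suspect -> (suspect,v2)
Op 11: N1 marks N2=suspect -> (suspect,v2)
Op 12: gossip N0<->N1 -> N0.N0=(suspect,v1) N0.N1=(alive,v0) N0.N2=(dead,v2) | N1.N0=(suspect,v1) N1.N1=(alive,v0) N1.N2=(suspect,v2)

Answer: N0=suspect,1 N1=alive,0 N2=suspect,2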